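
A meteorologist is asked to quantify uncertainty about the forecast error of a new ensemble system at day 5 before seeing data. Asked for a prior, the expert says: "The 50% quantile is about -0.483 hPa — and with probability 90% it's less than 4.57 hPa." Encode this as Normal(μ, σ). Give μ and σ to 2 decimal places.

μ = -0.48, σ = 3.94

For Normal(μ,σ), the p-quantile is μ + z_p·σ. Here z_{0.5} = 0, z_{0.9} = 1.282.
So -0.483 = μ + 0σ and 4.57 = μ + 1.282σ.
Subtracting: σ = (4.57 − -0.483)/(1.282 − (0)) = 3.94.
Then μ = -0.483 − (0)·3.94 = -0.48.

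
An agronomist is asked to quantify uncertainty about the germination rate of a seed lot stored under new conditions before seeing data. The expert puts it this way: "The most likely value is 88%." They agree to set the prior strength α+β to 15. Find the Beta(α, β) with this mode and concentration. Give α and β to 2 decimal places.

α = 12.44, β = 2.56

For α,β > 1 the Beta mode is (α−1)/(α+β−2). With α+β = 15, the mode is (α−1)/13.
Set (α−1)/13 = 0.88 → α = 1 + 0.88·13 = 12.44.
β = 15 − α = 2.56.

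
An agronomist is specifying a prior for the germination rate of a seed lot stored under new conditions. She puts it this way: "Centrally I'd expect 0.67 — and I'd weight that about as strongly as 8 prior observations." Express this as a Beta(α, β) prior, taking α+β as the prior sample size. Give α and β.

α = 5.36, β = 2.64

Under the effective-sample-size interpretation, Beta(α, β) has prior mean α/(α+β) and prior sample size α+β.
So α+β = 8 and α/(α+β) = 0.67, giving α = 0.67·8 = 5.36 and β = 8 − 5.36 = 2.64.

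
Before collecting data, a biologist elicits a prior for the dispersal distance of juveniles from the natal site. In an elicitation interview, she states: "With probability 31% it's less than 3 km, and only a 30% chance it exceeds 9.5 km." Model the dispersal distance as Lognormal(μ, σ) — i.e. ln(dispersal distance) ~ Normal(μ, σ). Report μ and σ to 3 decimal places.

If T ~ Lognormal(μ,σ) then ln T ~ Normal(μ,σ), so the p-quantile of ln T is μ + z_p·σ.
ln(3) = 1.099 and ln(9.5) = 2.251; z_{0.31} = -0.4959, z_{0.7} = 0.5244.
σ = (2.251 − 1.099)/(0.5244 − (-0.4959)) = 1.130.
μ = 1.099 − (-0.4959)·1.130 = 1.659.

μ ≈ 1.659, σ ≈ 1.130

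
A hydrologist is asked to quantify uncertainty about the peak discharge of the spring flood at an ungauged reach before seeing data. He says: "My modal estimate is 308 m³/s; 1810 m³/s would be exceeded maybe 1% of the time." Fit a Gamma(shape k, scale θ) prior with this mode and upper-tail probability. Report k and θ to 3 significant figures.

Gamma(k,θ) with k>1 has mode (k−1)θ, so θ = 308/(k−1).
Need P(X < 1810) = 0.99 with θ tied to k this way. Start at k = 2, θ = 308: P(X<1810) ≈ 0.981.
Too low — raise k to concentrate. Iterating converges to k ≈ 2.19.
Then θ = 308/(2.19−1) ≈ 259.

k ≈ 2.19, θ ≈ 259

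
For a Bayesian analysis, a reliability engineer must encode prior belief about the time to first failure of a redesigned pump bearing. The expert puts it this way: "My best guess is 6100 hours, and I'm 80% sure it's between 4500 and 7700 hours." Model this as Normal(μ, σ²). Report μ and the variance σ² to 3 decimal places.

A symmetric 80% interval runs μ ± z·σ with z = 1.282.
Half-width = 1600, so σ = 1600/1.282 = 1248.4866 and σ² = 1558718.875.
μ is the stated best guess, 6100.000.

μ = 6100.000, σ² = 1558718.875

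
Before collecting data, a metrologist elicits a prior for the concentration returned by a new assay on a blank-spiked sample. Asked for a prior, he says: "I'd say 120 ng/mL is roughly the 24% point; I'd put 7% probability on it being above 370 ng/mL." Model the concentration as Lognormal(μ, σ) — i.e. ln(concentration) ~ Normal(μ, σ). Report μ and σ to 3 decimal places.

If T ~ Lognormal(μ,σ) then ln T ~ Normal(μ,σ), so the p-quantile of ln T is μ + z_p·σ.
ln(120) = 4.787 and ln(370) = 5.914; z_{0.24} = -0.7063, z_{0.93} = 1.476.
σ = (5.914 − 4.787)/(1.476 − (-0.7063)) = 0.516.
μ = 4.787 − (-0.7063)·0.516 = 5.152.

μ ≈ 5.152, σ ≈ 0.516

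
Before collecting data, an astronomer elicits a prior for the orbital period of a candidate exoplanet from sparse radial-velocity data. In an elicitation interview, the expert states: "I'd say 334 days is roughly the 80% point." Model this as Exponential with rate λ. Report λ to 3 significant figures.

λ ≈ 0.00482

P(T < 334.0) = 1 − e^(−λ·334.0) = 0.8, so λ = −ln(1−0.8)/334.0 = −ln(0.2)/334.0 = 0.00482.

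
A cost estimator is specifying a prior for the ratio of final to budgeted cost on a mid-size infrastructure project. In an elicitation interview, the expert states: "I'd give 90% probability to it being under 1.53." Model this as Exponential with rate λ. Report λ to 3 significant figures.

λ ≈ 1.5

P(T < 1.53) = 1 − e^(−λ·1.53) = 0.9, so λ = −ln(1−0.9)/1.53 = −ln(0.1)/1.53 = 1.5.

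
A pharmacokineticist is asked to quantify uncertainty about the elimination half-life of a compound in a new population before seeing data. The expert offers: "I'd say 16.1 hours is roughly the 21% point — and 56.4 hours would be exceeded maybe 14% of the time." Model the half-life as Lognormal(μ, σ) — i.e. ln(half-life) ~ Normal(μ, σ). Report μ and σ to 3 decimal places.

μ ≈ 3.315, σ ≈ 0.664

If T ~ Lognormal(μ,σ) then ln T ~ Normal(μ,σ), so the p-quantile of ln T is μ + z_p·σ.
ln(16.1) = 2.779 and ln(56.4) = 4.032; z_{0.21} = -0.8064, z_{0.86} = 1.08.
σ = (4.032 − 2.779)/(1.08 − (-0.8064)) = 0.664.
μ = 2.779 − (-0.8064)·0.664 = 3.315.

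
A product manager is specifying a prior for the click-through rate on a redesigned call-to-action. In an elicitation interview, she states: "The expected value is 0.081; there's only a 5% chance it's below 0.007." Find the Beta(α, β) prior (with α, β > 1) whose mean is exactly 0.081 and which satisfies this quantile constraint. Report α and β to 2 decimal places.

α ≈ 1.22, β ≈ 13.84

With mean 0.081 fixed, write α = 0.081s, β = 0.919s where s = α+β.
Need P(θ < 0.007) = 0.05 under Beta(0.081s, 0.919s). Normal approximation: (q−m)/√(m(1−m)/s) ≈ z_{0.05} = -1.64, so s ≈ 0.081·0.919·(-1.64)²/(0.007−0.081)² = 36.8.
At s = 36.8: P(θ<0.007) ≈ 0.002. Adjusting to match 0.05 gives s ≈ 15.06.
So α = 0.081·15.06 ≈ 1.22, β = 0.919·15.06 ≈ 13.84.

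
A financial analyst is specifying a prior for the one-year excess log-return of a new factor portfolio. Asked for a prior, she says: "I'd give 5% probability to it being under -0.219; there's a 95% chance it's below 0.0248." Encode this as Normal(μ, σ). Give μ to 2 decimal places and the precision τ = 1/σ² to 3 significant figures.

μ = -0.10, τ = 182

For Normal(μ,σ), the p-quantile is μ + z_p·σ. Here z_{0.05} = -1.645, z_{0.95} = 1.645.
So -0.219 = μ − 1.645σ and 0.0248 = μ + 1.645σ.
Subtracting: σ = (0.0248 − -0.219)/(1.645 − (-1.645)) = 0.07.
Then μ = -0.219 − (-1.645)·0.07 = -0.10.
Precision τ = 1/σ² = 1/0.07411² = 182.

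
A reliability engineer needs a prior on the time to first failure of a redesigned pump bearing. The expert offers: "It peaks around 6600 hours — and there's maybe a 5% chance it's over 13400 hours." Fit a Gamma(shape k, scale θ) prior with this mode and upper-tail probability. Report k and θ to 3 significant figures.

Gamma(k,θ) with k>1 has mode (k−1)θ, so θ = 6600/(k−1).
Need P(X < 13400) = 0.95 with θ tied to k this way. Start at k = 2, θ = 6600: P(X<13400) ≈ 0.602.
Too low — raise k to concentrate. Iterating converges to k ≈ 6.52.
Then θ = 6600/(6.52−1) ≈ 1200.

k ≈ 6.52, θ ≈ 1200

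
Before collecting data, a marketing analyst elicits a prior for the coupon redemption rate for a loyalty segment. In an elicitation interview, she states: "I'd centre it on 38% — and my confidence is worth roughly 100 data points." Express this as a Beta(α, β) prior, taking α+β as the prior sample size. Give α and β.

α = 38, β = 62

Under the effective-sample-size interpretation, Beta(α, β) has prior mean α/(α+β) and prior sample size α+β.
So α+β = 100 and α/(α+β) = 0.38, giving α = 0.38·100 = 38 and β = 100 − 38 = 62.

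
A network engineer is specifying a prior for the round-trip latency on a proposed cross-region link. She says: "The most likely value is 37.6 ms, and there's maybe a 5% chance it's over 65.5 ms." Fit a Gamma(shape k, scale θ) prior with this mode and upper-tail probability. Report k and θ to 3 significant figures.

k ≈ 10.1, θ ≈ 4.15

Gamma(k,θ) with k>1 has mode (k−1)θ, so θ = 37.6/(k−1).
Need P(X < 65.5) = 0.95 with θ tied to k this way. Start at k = 2, θ = 37.6: P(X<65.5) ≈ 0.520.
Too low — raise k to concentrate. Iterating converges to k ≈ 10.1.
Then θ = 37.6/(10.1−1) ≈ 4.15.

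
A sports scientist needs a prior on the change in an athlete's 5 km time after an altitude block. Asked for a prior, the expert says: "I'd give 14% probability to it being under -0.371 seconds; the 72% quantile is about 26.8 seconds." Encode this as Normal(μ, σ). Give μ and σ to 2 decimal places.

The p-quantile of Normal(μ,σ) is μ + z_p·σ, with z_{0.14} = -1.08 and z_{0.72} = 0.5828.
Eliminate σ: μ = (z₂·x₁ − z₁·x₂)/(z₂ − z₁) = (0.5828·-0.371 − (-1.08)·26.8)/1.663 = 17.28.
Then σ = (x₂ − x₁)/(z₂ − z₁) = (26.8 − -0.371)/1.663 = 16.34.

μ = 17.28, σ = 16.34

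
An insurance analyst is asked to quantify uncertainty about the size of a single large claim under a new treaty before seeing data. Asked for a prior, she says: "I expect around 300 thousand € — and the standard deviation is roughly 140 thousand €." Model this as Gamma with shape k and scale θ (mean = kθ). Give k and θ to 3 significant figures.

For Gamma(k, scale θ): mean = kθ, variance = kθ², so CV = 1/√k.
CV = SD/mean = 140/300 = 0.4667, hence k = 1/CV² = 4.59.
Then θ = mean/k = 300/4.59 = 65.3.

k ≈ 4.59, θ ≈ 65.3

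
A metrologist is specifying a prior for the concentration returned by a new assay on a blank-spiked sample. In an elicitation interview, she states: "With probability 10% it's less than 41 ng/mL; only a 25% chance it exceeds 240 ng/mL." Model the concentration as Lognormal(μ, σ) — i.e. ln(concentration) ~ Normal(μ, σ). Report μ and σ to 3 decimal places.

If T ~ Lognormal(μ,σ) then ln T ~ Normal(μ,σ), so the p-quantile of ln T is μ + z_p·σ.
ln(41) = 3.714 and ln(240) = 5.481; z_{0.1} = -1.282, z_{0.75} = 0.6745.
σ = (5.481 − 3.714)/(0.6745 − (-1.282)) = 0.903.
μ = 3.714 − (-1.282)·0.903 = 4.871.

μ ≈ 4.871, σ ≈ 0.903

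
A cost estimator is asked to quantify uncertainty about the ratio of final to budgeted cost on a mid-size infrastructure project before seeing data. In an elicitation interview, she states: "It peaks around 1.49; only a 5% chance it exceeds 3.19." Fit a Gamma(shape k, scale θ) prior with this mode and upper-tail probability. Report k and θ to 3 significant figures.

Gamma(k,θ) with k>1 has mode (k−1)θ, so θ = 1.49/(k−1).
Need P(X < 3.19) = 0.95 with θ tied to k this way. Start at k = 2, θ = 1.49: P(X<3.19) ≈ 0.631.
Too low — raise k to concentrate. Iterating converges to k ≈ 5.76.
Then θ = 1.49/(5.76−1) ≈ 0.313.

k ≈ 5.76, θ ≈ 0.313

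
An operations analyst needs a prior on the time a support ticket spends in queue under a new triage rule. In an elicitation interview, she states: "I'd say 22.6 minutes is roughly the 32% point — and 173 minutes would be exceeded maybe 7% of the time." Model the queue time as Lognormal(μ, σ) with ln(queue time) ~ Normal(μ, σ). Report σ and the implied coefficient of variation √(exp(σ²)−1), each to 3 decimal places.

σ ≈ 1.047, CV ≈ 1.412

If T ~ Lognormal(μ,σ) then ln T ~ Normal(μ,σ), so the p-quantile of ln T is μ + z_p·σ.
ln(22.6) = 3.118 and ln(173) = 5.153; z_{0.32} = -0.4677, z_{0.93} = 1.476.
σ = (5.153 − 3.118)/(1.476 − (-0.4677)) = 1.047.
μ = 3.118 − (-0.4677)·1.047 = 3.608.
CV = √(exp(σ²)−1) = √(exp(1.0968)−1) = 1.412.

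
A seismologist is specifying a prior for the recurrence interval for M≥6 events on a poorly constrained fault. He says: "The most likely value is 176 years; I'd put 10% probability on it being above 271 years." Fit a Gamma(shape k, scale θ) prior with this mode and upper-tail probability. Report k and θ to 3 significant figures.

k ≈ 11, θ ≈ 17.6

Gamma(k,θ) with k>1 has mode (k−1)θ, so θ = 176/(k−1).
Need P(X < 271) = 0.9 with θ tied to k this way. Start at k = 2, θ = 176: P(X<271) ≈ 0.455.
Too low — raise k to concentrate. Iterating converges to k ≈ 11.
Then θ = 176/(11−1) ≈ 17.6.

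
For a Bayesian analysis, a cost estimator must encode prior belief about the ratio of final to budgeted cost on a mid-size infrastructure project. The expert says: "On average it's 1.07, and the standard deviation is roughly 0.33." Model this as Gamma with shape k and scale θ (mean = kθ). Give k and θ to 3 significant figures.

k ≈ 10.5, θ ≈ 0.102

For Gamma(k, scale θ): mean = kθ, variance = kθ², so CV = 1/√k.
CV = SD/mean = 0.33/1.07 = 0.3084, hence k = 1/CV² = 10.5.
Then θ = mean/k = 1.07/10.5 = 0.102.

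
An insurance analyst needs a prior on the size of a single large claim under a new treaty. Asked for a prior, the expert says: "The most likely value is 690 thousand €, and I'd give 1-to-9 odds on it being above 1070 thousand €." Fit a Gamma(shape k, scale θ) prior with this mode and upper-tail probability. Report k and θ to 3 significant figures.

k ≈ 10.7, θ ≈ 71

Gamma(k,θ) with k>1 has mode (k−1)θ, so θ = 690/(k−1).
Need P(X < 1070) = 0.9 with θ tied to k this way. Start at k = 2, θ = 690: P(X<1070) ≈ 0.459.
Too low — raise k to concentrate. Iterating converges to k ≈ 10.7.
Then θ = 690/(10.7−1) ≈ 71.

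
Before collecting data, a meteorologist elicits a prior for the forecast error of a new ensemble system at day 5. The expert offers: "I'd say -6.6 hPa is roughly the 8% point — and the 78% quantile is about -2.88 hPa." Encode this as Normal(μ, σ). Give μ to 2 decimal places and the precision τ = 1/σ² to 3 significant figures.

μ = -4.20, τ = 0.343

The p-quantile of Normal(μ,σ) is μ + z_p·σ, with z_{0.08} = -1.405 and z_{0.78} = 0.7722.
Eliminate σ: μ = (z₂·x₁ − z₁·x₂)/(z₂ − z₁) = (0.7722·-6.6 − (-1.405)·-2.88)/2.177 = -4.20.
Then σ = (x₂ − x₁)/(z₂ − z₁) = (-2.88 − -6.6)/2.177 = 1.71.
Precision τ = 1/σ² = 1/1.709² = 0.343.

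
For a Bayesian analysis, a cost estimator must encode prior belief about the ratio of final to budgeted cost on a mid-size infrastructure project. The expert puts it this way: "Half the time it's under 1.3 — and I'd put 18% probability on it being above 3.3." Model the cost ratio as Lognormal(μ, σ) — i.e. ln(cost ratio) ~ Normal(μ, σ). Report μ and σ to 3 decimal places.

μ ≈ 0.262, σ ≈ 1.018

If T ~ Lognormal(μ,σ) then ln T ~ Normal(μ,σ), so the p-quantile of ln T is μ + z_p·σ.
ln(1.3) = 0.2624 and ln(3.3) = 1.194; z_{0.5} = 0, z_{0.82} = 0.9154.
σ = (1.194 − 0.2624)/(0.9154 − (0)) = 1.018.
μ = 0.2624 − (0)·1.018 = 0.262.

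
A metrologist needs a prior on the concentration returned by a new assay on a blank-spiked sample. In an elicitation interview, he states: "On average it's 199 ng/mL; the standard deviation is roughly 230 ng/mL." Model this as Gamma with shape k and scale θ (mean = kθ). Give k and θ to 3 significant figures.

For Gamma(k, scale θ): mean = kθ, variance = kθ², so CV = 1/√k.
CV = SD/mean = 230/199 = 1.156, hence k = 1/CV² = 0.749.
Then θ = mean/k = 199/0.749 = 266.

k ≈ 0.749, θ ≈ 266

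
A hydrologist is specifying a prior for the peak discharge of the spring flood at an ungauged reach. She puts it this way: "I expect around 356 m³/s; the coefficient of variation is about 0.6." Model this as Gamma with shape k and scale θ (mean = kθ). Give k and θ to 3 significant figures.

For Gamma(k, scale θ): mean = kθ, variance = kθ², so CV = 1/√k.
CV = 0.6, hence k = 1/CV² = 2.78.
Then θ = mean/k = 356/2.78 = 128.

k ≈ 2.78, θ ≈ 128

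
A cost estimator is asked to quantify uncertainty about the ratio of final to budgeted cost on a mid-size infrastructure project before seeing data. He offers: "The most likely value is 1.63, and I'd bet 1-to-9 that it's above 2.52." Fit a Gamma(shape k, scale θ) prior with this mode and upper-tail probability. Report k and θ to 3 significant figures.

k ≈ 10.8, θ ≈ 0.166

Gamma(k,θ) with k>1 has mode (k−1)θ, so θ = 1.63/(k−1).
Need P(X < 2.52) = 0.9 with θ tied to k this way. Start at k = 2, θ = 1.63: P(X<2.52) ≈ 0.457.
Too low — raise k to concentrate. Iterating converges to k ≈ 10.8.
Then θ = 1.63/(10.8−1) ≈ 0.166.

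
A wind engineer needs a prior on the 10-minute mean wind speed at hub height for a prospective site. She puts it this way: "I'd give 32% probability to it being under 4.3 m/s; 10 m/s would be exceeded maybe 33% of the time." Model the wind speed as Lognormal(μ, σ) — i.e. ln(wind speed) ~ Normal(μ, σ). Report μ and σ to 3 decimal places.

If T ~ Lognormal(μ,σ) then ln T ~ Normal(μ,σ), so the p-quantile of ln T is μ + z_p·σ.
ln(4.3) = 1.459 and ln(10) = 2.303; z_{0.32} = -0.4677, z_{0.67} = 0.4399.
σ = (2.303 − 1.459)/(0.4399 − (-0.4677)) = 0.930.
μ = 1.459 − (-0.4677)·0.930 = 1.894.

μ ≈ 1.894, σ ≈ 0.930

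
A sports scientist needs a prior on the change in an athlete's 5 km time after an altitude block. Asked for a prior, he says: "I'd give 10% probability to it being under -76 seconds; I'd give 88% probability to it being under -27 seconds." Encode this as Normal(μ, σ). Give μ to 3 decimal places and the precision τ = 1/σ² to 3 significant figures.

μ = -50.437, τ = 0.00251

The p-quantile of Normal(μ,σ) is μ + z_p·σ, with z_{0.1} = -1.282 and z_{0.88} = 1.175.
Eliminate σ: μ = (z₂·x₁ − z₁·x₂)/(z₂ − z₁) = (1.175·-76 − (-1.282)·-27)/2.457 = -50.437.
Then σ = (x₂ − x₁)/(z₂ − z₁) = (-27 − -76)/2.457 = 19.947.
Precision τ = 1/σ² = 1/19.95² = 0.00251.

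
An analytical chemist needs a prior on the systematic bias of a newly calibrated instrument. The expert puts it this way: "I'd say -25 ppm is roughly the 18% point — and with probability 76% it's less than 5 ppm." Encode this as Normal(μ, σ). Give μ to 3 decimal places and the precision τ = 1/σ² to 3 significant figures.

μ = -8.066, τ = 0.00292

The p-quantile of Normal(μ,σ) is μ + z_p·σ, with z_{0.18} = -0.9154 and z_{0.76} = 0.7063.
Eliminate σ: μ = (z₂·x₁ − z₁·x₂)/(z₂ − z₁) = (0.7063·-25 − (-0.9154)·5)/1.622 = -8.066.
Then σ = (x₂ − x₁)/(z₂ − z₁) = (5 − -25)/1.622 = 18.499.
Precision τ = 1/σ² = 1/18.5² = 0.00292.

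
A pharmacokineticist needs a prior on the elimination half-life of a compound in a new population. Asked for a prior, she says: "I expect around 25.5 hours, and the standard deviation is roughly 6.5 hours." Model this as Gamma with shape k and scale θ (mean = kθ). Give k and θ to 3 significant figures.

For Gamma(k, scale θ): mean = kθ, variance = kθ², so CV = 1/√k.
CV = SD/mean = 6.5/25.5 = 0.2549, hence k = 1/CV² = 15.4.
Then θ = mean/k = 25.5/15.4 = 1.66.

k ≈ 15.4, θ ≈ 1.66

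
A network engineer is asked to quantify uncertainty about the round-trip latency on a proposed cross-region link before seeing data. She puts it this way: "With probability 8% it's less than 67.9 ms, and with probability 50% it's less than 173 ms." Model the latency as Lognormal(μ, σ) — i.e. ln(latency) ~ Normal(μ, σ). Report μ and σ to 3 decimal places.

μ ≈ 5.153, σ ≈ 0.666

If T ~ Lognormal(μ,σ) then ln T ~ Normal(μ,σ), so the p-quantile of ln T is μ + z_p·σ.
ln(67.9) = 4.218 and ln(173) = 5.153; z_{0.08} = -1.405, z_{0.5} = 0.
σ = (5.153 − 4.218)/(0 − (-1.405)) = 0.666.
μ = 4.218 − (-1.405)·0.666 = 5.153.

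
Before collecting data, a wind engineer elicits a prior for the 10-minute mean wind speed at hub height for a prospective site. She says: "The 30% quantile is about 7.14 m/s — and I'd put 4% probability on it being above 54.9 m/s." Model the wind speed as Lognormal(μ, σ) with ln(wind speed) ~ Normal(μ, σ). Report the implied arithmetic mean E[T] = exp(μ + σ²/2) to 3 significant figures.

If T ~ Lognormal(μ,σ) then ln T ~ Normal(μ,σ), so the p-quantile of ln T is μ + z_p·σ.
ln(7.14) = 1.966 and ln(54.9) = 4.006; z_{0.3} = -0.5244, z_{0.96} = 1.751.
σ = (4.006 − 1.966)/(1.751 − (-0.5244)) = 0.897.
μ = 1.966 − (-0.5244)·0.897 = 2.436.
E[T] = exp(μ + σ²/2) = exp(2.436 + 0.4019) = 17.1 m/s.

E[T] ≈ 17.1 m/s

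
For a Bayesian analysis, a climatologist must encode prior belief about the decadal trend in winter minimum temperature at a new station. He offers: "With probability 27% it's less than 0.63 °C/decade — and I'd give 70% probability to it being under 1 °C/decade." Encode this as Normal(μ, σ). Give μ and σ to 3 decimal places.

The p-quantile of Normal(μ,σ) is μ + z_p·σ, with z_{0.27} = -0.6128 and z_{0.7} = 0.5244.
Eliminate σ: μ = (z₂·x₁ − z₁·x₂)/(z₂ − z₁) = (0.5244·0.63 − (-0.6128)·1)/1.137 = 0.829.
Then σ = (x₂ − x₁)/(z₂ − z₁) = (1 − 0.63)/1.137 = 0.325.

μ = 0.829, σ = 0.325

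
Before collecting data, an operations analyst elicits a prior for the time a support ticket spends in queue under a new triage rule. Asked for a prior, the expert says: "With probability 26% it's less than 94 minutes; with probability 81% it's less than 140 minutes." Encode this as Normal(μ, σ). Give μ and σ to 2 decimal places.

μ = 113.45, σ = 30.24

For Normal(μ,σ), the p-quantile is μ + z_p·σ. Here z_{0.26} = -0.6433, z_{0.81} = 0.8779.
So 94 = μ − 0.6433σ and 140 = μ + 0.8779σ.
Subtracting: σ = (140 − 94)/(0.8779 − (-0.6433)) = 30.24.
Then μ = 94 − (-0.6433)·30.24 = 113.45.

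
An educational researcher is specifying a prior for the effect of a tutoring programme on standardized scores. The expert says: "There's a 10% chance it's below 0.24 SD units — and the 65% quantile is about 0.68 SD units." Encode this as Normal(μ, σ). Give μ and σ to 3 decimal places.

μ = 0.578, σ = 0.264

For Normal(μ,σ), the p-quantile is μ + z_p·σ. Here z_{0.1} = -1.282, z_{0.65} = 0.3853.
So 0.24 = μ − 1.282σ and 0.68 = μ + 0.3853σ.
Subtracting: σ = (0.68 − 0.24)/(0.3853 − (-1.282)) = 0.264.
Then μ = 0.24 − (-1.282)·0.264 = 0.578.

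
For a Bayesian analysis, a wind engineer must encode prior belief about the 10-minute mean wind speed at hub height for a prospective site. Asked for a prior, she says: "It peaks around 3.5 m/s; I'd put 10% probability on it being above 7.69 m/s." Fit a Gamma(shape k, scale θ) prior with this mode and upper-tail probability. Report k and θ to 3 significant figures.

Gamma(k,θ) with k>1 has mode (k−1)θ, so θ = 3.5/(k−1).
Need P(X < 7.69) = 0.9 with θ tied to k this way. Start at k = 2, θ = 3.5: P(X<7.69) ≈ 0.645.
Too low — raise k to concentrate. Iterating converges to k ≈ 4.1.
Then θ = 3.5/(4.1−1) ≈ 1.13.

k ≈ 4.1, θ ≈ 1.13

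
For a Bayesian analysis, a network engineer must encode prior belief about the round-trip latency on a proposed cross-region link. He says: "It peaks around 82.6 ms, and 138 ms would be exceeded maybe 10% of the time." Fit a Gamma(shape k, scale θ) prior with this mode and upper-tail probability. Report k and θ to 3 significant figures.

Gamma(k,θ) with k>1 has mode (k−1)θ, so θ = 82.6/(k−1).
Need P(X < 138) = 0.9 with θ tied to k this way. Start at k = 2, θ = 82.6: P(X<138) ≈ 0.498.
Too low — raise k to concentrate. Iterating converges to k ≈ 8.17.
Then θ = 82.6/(8.17−1) ≈ 11.5.

k ≈ 8.17, θ ≈ 11.5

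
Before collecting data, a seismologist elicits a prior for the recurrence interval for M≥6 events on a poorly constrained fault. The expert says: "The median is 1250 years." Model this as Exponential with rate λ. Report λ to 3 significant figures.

λ ≈ 0.000555

Exponential median = ln 2 / λ, so λ = ln 2 / 1250.0 = 0.000555.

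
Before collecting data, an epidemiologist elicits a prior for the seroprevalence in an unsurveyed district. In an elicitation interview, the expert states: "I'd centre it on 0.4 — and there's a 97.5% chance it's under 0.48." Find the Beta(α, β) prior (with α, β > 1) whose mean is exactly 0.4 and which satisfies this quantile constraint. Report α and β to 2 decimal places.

With mean 0.4 fixed, write α = 0.4s, β = 0.6s where s = α+β.
Need P(θ < 0.48) = 0.975 under Beta(0.4s, 0.6s). Normal approximation: (q−m)/√(m(1−m)/s) ≈ z_{0.975} = 1.96, so s ≈ 0.4·0.6·(1.96)²/(0.48−0.4)² = 144.1.
At s = 144.1: P(θ<0.48) ≈ 0.974. Adjusting to match 0.975 gives s ≈ 147.34.
So α = 0.4·147.34 ≈ 58.94, β = 0.6·147.34 ≈ 88.40.

α ≈ 58.94, β ≈ 88.40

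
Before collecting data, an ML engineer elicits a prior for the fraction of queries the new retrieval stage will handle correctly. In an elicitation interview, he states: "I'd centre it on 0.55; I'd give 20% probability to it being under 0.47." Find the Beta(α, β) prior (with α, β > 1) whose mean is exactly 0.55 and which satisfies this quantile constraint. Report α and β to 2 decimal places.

α ≈ 15.01, β ≈ 12.28

With mean 0.55 fixed, write α = 0.55s, β = 0.45s where s = α+β.
Need P(θ < 0.47) = 0.2 under Beta(0.55s, 0.45s). Normal approximation: (q−m)/√(m(1−m)/s) ≈ z_{0.2} = -0.842, so s ≈ 0.55·0.45·(-0.842)²/(0.47−0.55)² = 27.4.
At s = 27.4: P(θ<0.47) ≈ 0.200. Adjusting to match 0.2 gives s ≈ 27.29.
So α = 0.55·27.29 ≈ 15.01, β = 0.45·27.29 ≈ 12.28.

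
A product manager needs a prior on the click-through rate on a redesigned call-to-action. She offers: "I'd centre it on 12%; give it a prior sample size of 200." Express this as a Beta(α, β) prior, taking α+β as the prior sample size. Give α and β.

α = 24, β = 176

Under the effective-sample-size interpretation, Beta(α, β) has prior mean α/(α+β) and prior sample size α+β.
So α+β = 200 and α/(α+β) = 0.12, giving α = 0.12·200 = 24 and β = 200 − 24 = 176.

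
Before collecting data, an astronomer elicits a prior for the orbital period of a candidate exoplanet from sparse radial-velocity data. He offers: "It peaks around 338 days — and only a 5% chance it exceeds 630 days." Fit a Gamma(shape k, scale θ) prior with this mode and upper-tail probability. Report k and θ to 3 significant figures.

Gamma(k,θ) with k>1 has mode (k−1)θ, so θ = 338/(k−1).
Need P(X < 630) = 0.95 with θ tied to k this way. Start at k = 2, θ = 338: P(X<630) ≈ 0.556.
Too low — raise k to concentrate. Iterating converges to k ≈ 8.18.
Then θ = 338/(8.18−1) ≈ 47.1.

k ≈ 8.18, θ ≈ 47.1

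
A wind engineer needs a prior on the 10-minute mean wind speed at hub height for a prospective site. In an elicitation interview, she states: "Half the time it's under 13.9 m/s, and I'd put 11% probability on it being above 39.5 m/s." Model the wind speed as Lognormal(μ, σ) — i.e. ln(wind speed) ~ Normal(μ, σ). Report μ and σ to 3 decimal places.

μ ≈ 2.632, σ ≈ 0.852

If T ~ Lognormal(μ,σ) then ln T ~ Normal(μ,σ), so the p-quantile of ln T is μ + z_p·σ.
ln(13.9) = 2.632 and ln(39.5) = 3.676; z_{0.5} = 0, z_{0.89} = 1.227.
σ = (3.676 − 2.632)/(1.227 − (0)) = 0.852.
μ = 2.632 − (0)·0.852 = 2.632.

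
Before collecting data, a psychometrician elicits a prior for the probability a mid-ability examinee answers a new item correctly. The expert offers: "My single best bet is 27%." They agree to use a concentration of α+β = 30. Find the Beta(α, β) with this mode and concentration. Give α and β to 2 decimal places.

For α,β > 1 the Beta mode is (α−1)/(α+β−2). With α+β = 30, the mode is (α−1)/28.
Set (α−1)/28 = 0.27 → α = 1 + 0.27·28 = 8.56.
β = 30 − α = 21.44.

α = 8.56, β = 21.44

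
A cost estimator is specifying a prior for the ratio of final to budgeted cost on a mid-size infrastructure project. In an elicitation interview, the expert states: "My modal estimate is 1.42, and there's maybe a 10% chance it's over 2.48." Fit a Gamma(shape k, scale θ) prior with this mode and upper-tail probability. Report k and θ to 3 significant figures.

Gamma(k,θ) with k>1 has mode (k−1)θ, so θ = 1.42/(k−1).
Need P(X < 2.48) = 0.9 with θ tied to k this way. Start at k = 2, θ = 1.42: P(X<2.48) ≈ 0.521.
Too low — raise k to concentrate. Iterating converges to k ≈ 7.11.
Then θ = 1.42/(7.11−1) ≈ 0.233.

k ≈ 7.11, θ ≈ 0.233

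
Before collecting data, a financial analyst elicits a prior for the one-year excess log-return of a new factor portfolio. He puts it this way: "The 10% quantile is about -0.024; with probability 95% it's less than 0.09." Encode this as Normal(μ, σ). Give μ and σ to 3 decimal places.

μ = 0.026, σ = 0.039

The p-quantile of Normal(μ,σ) is μ + z_p·σ, with z_{0.1} = -1.282 and z_{0.95} = 1.645.
Eliminate σ: μ = (z₂·x₁ − z₁·x₂)/(z₂ − z₁) = (1.645·-0.024 − (-1.282)·0.09)/2.926 = 0.026.
Then σ = (x₂ − x₁)/(z₂ − z₁) = (0.09 − -0.024)/2.926 = 0.039.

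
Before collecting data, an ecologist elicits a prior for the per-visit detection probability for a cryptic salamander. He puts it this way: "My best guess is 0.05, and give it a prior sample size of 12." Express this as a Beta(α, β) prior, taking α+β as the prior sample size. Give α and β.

Under the effective-sample-size interpretation, Beta(α, β) has prior mean α/(α+β) and prior sample size α+β.
So α+β = 12 and α/(α+β) = 0.05, giving α = 0.05·12 = 0.6 and β = 12 − 0.6 = 11.4.

α = 0.6, β = 11.4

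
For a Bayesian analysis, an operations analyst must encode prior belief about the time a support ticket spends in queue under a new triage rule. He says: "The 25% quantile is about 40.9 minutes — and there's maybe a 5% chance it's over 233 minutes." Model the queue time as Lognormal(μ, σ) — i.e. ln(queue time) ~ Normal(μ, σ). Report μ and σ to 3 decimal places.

If T ~ Lognormal(μ,σ) then ln T ~ Normal(μ,σ), so the p-quantile of ln T is μ + z_p·σ.
ln(40.9) = 3.711 and ln(233) = 5.451; z_{0.25} = -0.6745, z_{0.95} = 1.645.
σ = (5.451 − 3.711)/(1.645 − (-0.6745)) = 0.750.
μ = 3.711 − (-0.6745)·0.750 = 4.217.

μ ≈ 4.217, σ ≈ 0.750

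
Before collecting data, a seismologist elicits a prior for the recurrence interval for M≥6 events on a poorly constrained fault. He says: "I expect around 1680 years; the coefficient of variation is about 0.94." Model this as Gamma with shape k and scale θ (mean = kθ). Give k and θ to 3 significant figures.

For Gamma(k, scale θ): mean = kθ, variance = kθ², so CV = 1/√k.
CV = 0.94, hence k = 1/CV² = 1.13.
Then θ = mean/k = 1680/1.13 = 1480.

k ≈ 1.13, θ ≈ 1480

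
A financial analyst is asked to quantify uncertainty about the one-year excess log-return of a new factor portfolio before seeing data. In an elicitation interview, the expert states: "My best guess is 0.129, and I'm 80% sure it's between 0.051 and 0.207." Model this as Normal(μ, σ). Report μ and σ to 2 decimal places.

A symmetric 80% interval runs μ ± z·σ with z = 1.282.
Half-width = 0.078, so σ = 0.078/1.282 = 0.06.
μ is the stated best guess, 0.13.

μ = 0.13, σ = 0.06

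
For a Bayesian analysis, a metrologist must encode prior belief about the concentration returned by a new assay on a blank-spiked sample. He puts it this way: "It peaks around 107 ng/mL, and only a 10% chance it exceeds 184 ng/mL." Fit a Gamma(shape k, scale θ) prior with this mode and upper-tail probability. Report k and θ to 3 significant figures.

k ≈ 7.45, θ ≈ 16.6

Gamma(k,θ) with k>1 has mode (k−1)θ, so θ = 107/(k−1).
Need P(X < 184) = 0.9 with θ tied to k this way. Start at k = 2, θ = 107: P(X<184) ≈ 0.513.
Too low — raise k to concentrate. Iterating converges to k ≈ 7.45.
Then θ = 107/(7.45−1) ≈ 16.6.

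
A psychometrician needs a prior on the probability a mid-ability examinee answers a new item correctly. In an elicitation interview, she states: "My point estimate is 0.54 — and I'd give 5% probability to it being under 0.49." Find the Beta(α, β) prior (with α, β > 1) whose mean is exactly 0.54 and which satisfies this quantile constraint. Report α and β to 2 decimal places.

With mean 0.54 fixed, write α = 0.54s, β = 0.46s where s = α+β.
Need P(θ < 0.49) = 0.05 under Beta(0.54s, 0.46s). Normal approximation: (q−m)/√(m(1−m)/s) ≈ z_{0.05} = -1.64, so s ≈ 0.54·0.46·(-1.64)²/(0.49−0.54)² = 268.8.
At s = 268.8: P(θ<0.49) ≈ 0.050. Adjusting to match 0.05 gives s ≈ 269.79.
So α = 0.54·269.79 ≈ 145.68, β = 0.46·269.79 ≈ 124.10.

α ≈ 145.68, β ≈ 124.10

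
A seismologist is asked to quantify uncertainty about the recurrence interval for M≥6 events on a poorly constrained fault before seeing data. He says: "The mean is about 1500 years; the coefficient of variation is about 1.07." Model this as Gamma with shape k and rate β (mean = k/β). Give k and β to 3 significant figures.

k ≈ 0.873, β ≈ 0.000582

For Gamma(k, rate β): mean = k/β, variance = k/β², so CV = 1/√k.
CV = 1.07, hence k = 1/CV² = 0.873.
Then β = k/mean = 0.873/1500 = 0.000582.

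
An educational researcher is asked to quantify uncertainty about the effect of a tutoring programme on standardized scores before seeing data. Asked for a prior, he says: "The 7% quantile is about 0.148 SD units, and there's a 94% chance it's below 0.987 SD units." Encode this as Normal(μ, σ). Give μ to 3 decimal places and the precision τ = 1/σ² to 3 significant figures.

μ = 0.557, τ = 13

The p-quantile of Normal(μ,σ) is μ + z_p·σ, with z_{0.07} = -1.476 and z_{0.94} = 1.555.
Eliminate σ: μ = (z₂·x₁ − z₁·x₂)/(z₂ − z₁) = (1.555·0.148 − (-1.476)·0.987)/3.031 = 0.557.
Then σ = (x₂ − x₁)/(z₂ − z₁) = (0.987 − 0.148)/3.031 = 0.277.
Precision τ = 1/σ² = 1/0.2768² = 13.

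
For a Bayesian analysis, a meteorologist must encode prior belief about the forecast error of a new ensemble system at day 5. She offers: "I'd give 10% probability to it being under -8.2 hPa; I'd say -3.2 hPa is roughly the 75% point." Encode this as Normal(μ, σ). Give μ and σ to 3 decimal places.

μ = -4.924, σ = 2.556

The p-quantile of Normal(μ,σ) is μ + z_p·σ, with z_{0.1} = -1.282 and z_{0.75} = 0.6745.
Eliminate σ: μ = (z₂·x₁ − z₁·x₂)/(z₂ − z₁) = (0.6745·-8.2 − (-1.282)·-3.2)/1.956 = -4.924.
Then σ = (x₂ − x₁)/(z₂ − z₁) = (-3.2 − -8.2)/1.956 = 2.556.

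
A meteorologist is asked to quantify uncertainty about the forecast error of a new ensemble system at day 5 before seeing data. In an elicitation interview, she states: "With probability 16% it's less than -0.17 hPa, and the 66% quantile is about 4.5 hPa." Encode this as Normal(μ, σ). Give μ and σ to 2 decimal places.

μ = 3.13, σ = 3.32

For Normal(μ,σ), the p-quantile is μ + z_p·σ. Here z_{0.16} = -0.9945, z_{0.66} = 0.4125.
So -0.17 = μ − 0.9945σ and 4.5 = μ + 0.4125σ.
Subtracting: σ = (4.5 − -0.17)/(0.4125 − (-0.9945)) = 3.32.
Then μ = -0.17 − (-0.9945)·3.32 = 3.13.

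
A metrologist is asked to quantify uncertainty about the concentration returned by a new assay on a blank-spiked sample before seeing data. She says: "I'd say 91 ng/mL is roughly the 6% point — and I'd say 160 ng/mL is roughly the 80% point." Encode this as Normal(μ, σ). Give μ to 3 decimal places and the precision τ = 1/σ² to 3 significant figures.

μ = 135.767, τ = 0.00121

For Normal(μ,σ), the p-quantile is μ + z_p·σ. Here z_{0.06} = -1.555, z_{0.8} = 0.8416.
So 91 = μ − 1.555σ and 160 = μ + 0.8416σ.
Subtracting: σ = (160 − 91)/(0.8416 − (-1.555)) = 28.793.
Then μ = 91 − (-1.555)·28.793 = 135.767.
Precision τ = 1/σ² = 1/28.79² = 0.00121.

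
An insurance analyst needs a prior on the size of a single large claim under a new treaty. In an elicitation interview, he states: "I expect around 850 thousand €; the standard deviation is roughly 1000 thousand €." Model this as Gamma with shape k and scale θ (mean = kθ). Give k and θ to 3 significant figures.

k ≈ 0.722, θ ≈ 1180

For Gamma(k, scale θ): mean = kθ, variance = kθ², so CV = 1/√k.
CV = SD/mean = 1000/850 = 1.176, hence k = 1/CV² = 0.722.
Then θ = mean/k = 850/0.722 = 1180.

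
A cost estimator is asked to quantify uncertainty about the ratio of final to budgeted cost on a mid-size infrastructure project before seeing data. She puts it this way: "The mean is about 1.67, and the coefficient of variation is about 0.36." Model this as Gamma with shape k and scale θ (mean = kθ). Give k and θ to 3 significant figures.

k ≈ 7.72, θ ≈ 0.216

For Gamma(k, scale θ): mean = kθ, variance = kθ², so CV = 1/√k.
CV = 0.36, hence k = 1/CV² = 7.72.
Then θ = mean/k = 1.67/7.72 = 0.216.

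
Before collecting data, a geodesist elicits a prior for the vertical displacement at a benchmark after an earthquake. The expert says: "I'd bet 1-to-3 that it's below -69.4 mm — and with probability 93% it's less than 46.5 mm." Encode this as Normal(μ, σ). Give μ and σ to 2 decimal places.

μ = -33.05, σ = 53.90

For Normal(μ,σ), the p-quantile is μ + z_p·σ. Here z_{0.25} = -0.6745, z_{0.93} = 1.476.
So -69.4 = μ − 0.6745σ and 46.5 = μ + 1.476σ.
Subtracting: σ = (46.5 − -69.4)/(1.476 − (-0.6745)) = 53.90.
Then μ = -69.4 − (-0.6745)·53.90 = -33.05.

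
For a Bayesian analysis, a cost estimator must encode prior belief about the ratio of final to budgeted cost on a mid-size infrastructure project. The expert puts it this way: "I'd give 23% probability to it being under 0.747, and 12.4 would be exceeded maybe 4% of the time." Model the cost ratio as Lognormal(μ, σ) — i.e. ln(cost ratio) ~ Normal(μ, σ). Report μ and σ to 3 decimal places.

μ ≈ 0.542, σ ≈ 1.128

If T ~ Lognormal(μ,σ) then ln T ~ Normal(μ,σ), so the p-quantile of ln T is μ + z_p·σ.
ln(0.747) = -0.2917 and ln(12.4) = 2.518; z_{0.23} = -0.7388, z_{0.96} = 1.751.
σ = (2.518 − -0.2917)/(1.751 − (-0.7388)) = 1.128.
μ = -0.2917 − (-0.7388)·1.128 = 0.542.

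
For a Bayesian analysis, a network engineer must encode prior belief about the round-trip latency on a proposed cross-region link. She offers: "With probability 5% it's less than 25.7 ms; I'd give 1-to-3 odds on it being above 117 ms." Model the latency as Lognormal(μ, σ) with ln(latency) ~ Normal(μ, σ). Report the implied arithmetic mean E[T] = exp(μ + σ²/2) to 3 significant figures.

If T ~ Lognormal(μ,σ) then ln T ~ Normal(μ,σ), so the p-quantile of ln T is μ + z_p·σ.
ln(25.7) = 3.246 and ln(117) = 4.762; z_{0.05} = -1.645, z_{0.75} = 0.6745.
σ = (4.762 − 3.246)/(0.6745 − (-1.645)) = 0.653.
μ = 3.246 − (-1.645)·0.653 = 4.321.
E[T] = exp(μ + σ²/2) = exp(4.321 + 0.2135) = 93.2 ms.

E[T] ≈ 93.2 ms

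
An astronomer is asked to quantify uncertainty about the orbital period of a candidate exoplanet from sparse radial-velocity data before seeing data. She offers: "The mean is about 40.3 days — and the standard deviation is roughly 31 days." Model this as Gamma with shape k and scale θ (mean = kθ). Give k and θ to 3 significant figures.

For Gamma(k, scale θ): mean = kθ, variance = kθ², so CV = 1/√k.
CV = SD/mean = 31/40.3 = 0.7692, hence k = 1/CV² = 1.69.
Then θ = mean/k = 40.3/1.69 = 23.8.

k ≈ 1.69, θ ≈ 23.8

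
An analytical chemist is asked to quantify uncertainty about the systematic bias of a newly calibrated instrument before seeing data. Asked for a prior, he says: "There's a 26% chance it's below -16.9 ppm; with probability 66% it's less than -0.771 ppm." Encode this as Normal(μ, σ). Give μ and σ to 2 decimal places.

The p-quantile of Normal(μ,σ) is μ + z_p·σ, with z_{0.26} = -0.6433 and z_{0.66} = 0.4125.
Eliminate σ: μ = (z₂·x₁ − z₁·x₂)/(z₂ − z₁) = (0.4125·-16.9 − (-0.6433)·-0.771)/1.056 = -7.07.
Then σ = (x₂ − x₁)/(z₂ − z₁) = (-0.771 − -16.9)/1.056 = 15.28.

μ = -7.07, σ = 15.28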